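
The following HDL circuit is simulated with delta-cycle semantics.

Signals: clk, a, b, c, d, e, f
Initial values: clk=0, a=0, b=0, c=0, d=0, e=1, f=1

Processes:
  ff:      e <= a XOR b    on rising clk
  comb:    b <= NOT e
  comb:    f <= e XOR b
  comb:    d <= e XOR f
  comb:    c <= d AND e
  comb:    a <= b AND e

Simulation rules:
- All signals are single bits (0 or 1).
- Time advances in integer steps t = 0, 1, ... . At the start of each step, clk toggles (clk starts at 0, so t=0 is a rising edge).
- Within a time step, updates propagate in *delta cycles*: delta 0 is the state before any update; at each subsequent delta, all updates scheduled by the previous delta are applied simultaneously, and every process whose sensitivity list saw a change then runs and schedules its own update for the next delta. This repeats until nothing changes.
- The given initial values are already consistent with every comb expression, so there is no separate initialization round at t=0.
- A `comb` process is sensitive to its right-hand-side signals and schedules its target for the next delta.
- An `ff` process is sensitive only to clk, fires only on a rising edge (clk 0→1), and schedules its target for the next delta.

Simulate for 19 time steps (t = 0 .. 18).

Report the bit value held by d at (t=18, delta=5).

t=0 Δ0: f=1 clk=0 d=0 c=0 e=1 b=0 a=0
  Δ1: clk:0→1
  Δ2: e:1→0
  Δ3: f:1→0, d:0→1, b:0→1
  Δ4: f:0→1, d:1→0
  Δ5: d:0→1
  (5Δ to stable)
t=1 Δ0: f=1 clk=1 d=1 c=0 e=0 b=1 a=0
  Δ1: clk:1→0
  (1Δ to stable)
t=2 Δ0: f=1 clk=0 d=1 c=0 e=0 b=1 a=0
  Δ1: clk:0→1
  Δ2: e:0→1
  Δ3: f:1→0, d:1→0, c:0→1, b:1→0, a:0→1
  Δ4: f:0→1, d:0→1, c:1→0, a:1→0
  Δ5: d:1→0, c:0→1
  Δ6: c:1→0
  (6Δ to stable)
t=3 Δ0: f=1 clk=1 d=0 c=0 e=1 b=0 a=0
  Δ1: clk:1→0
  (1Δ to stable)
t=4 Δ0: f=1 clk=0 d=0 c=0 e=1 b=0 a=0
  Δ1: clk:0→1
  Δ2: e:1→0
  Δ3: f:1→0, d:0→1, b:0→1
  Δ4: f:0→1, d:1→0
  Δ5: d:0→1
  (5Δ to stable)
t=5 Δ0: f=1 clk=1 d=1 c=0 e=0 b=1 a=0
  Δ1: clk:1→0
  (1Δ to stable)
t=6 Δ0: f=1 clk=0 d=1 c=0 e=0 b=1 a=0
  Δ1: clk:0→1
  Δ2: e:0→1
  Δ3: f:1→0, d:1→0, c:0→1, b:1→0, a:0→1
  Δ4: f:0→1, d:0→1, c:1→0, a:1→0
  Δ5: d:1→0, c:0→1
  Δ6: c:1→0
  (6Δ to stable)
t=7 Δ0: f=1 clk=1 d=0 c=0 e=1 b=0 a=0
  Δ1: clk:1→0
  (1Δ to stable)
t=8 Δ0: f=1 clk=0 d=0 c=0 e=1 b=0 a=0
  Δ1: clk:0→1
  Δ2: e:1→0
  Δ3: f:1→0, d:0→1, b:0→1
  Δ4: f:0→1, d:1→0
  Δ5: d:0→1
  (5Δ to stable)
t=9 Δ0: f=1 clk=1 d=1 c=0 e=0 b=1 a=0
  Δ1: clk:1→0
  (1Δ to stable)
t=10 Δ0: f=1 clk=0 d=1 c=0 e=0 b=1 a=0
  Δ1: clk:0→1
  Δ2: e:0→1
  Δ3: f:1→0, d:1→0, c:0→1, b:1→0, a:0→1
  Δ4: f:0→1, d:0→1, c:1→0, a:1→0
  Δ5: d:1→0, c:0→1
  Δ6: c:1→0
  (6Δ to stable)
t=11 Δ0: f=1 clk=1 d=0 c=0 e=1 b=0 a=0
  Δ1: clk:1→0
  (1Δ to stable)
t=12 Δ0: f=1 clk=0 d=0 c=0 e=1 b=0 a=0
  Δ1: clk:0→1
  Δ2: e:1→0
  Δ3: f:1→0, d:0→1, b:0→1
  Δ4: f:0→1, d:1→0
  Δ5: d:0→1
  (5Δ to stable)
t=13 Δ0: f=1 clk=1 d=1 c=0 e=0 b=1 a=0
  Δ1: clk:1→0
  (1Δ to stable)
t=14 Δ0: f=1 clk=0 d=1 c=0 e=0 b=1 a=0
  Δ1: clk:0→1
  Δ2: e:0→1
  Δ3: f:1→0, d:1→0, c:0→1, b:1→0, a:0→1
  Δ4: f:0→1, d:0→1, c:1→0, a:1→0
  Δ5: d:1→0, c:0→1
  Δ6: c:1→0
  (6Δ to stable)
t=15 Δ0: f=1 clk=1 d=0 c=0 e=1 b=0 a=0
  Δ1: clk:1→0
  (1Δ to stable)
t=16 Δ0: f=1 clk=0 d=0 c=0 e=1 b=0 a=0
  Δ1: clk:0→1
  Δ2: e:1→0
  Δ3: f:1→0, d:0→1, b:0→1
  Δ4: f:0→1, d:1→0
  Δ5: d:0→1
  (5Δ to stable)
t=17 Δ0: f=1 clk=1 d=1 c=0 e=0 b=1 a=0
  Δ1: clk:1→0
  (1Δ to stable)
t=18 Δ0: f=1 clk=0 d=1 c=0 e=0 b=1 a=0
  Δ1: clk:0→1
  Δ2: e:0→1
  Δ3: f:1→0, d:1→0, c:0→1, b:1→0, a:0→1
  Δ4: f:0→1, d:0→1, c:1→0, a:1→0
  Δ5: d:1→0, c:0→1
  Δ6: c:1→0
  (6Δ to stable)

0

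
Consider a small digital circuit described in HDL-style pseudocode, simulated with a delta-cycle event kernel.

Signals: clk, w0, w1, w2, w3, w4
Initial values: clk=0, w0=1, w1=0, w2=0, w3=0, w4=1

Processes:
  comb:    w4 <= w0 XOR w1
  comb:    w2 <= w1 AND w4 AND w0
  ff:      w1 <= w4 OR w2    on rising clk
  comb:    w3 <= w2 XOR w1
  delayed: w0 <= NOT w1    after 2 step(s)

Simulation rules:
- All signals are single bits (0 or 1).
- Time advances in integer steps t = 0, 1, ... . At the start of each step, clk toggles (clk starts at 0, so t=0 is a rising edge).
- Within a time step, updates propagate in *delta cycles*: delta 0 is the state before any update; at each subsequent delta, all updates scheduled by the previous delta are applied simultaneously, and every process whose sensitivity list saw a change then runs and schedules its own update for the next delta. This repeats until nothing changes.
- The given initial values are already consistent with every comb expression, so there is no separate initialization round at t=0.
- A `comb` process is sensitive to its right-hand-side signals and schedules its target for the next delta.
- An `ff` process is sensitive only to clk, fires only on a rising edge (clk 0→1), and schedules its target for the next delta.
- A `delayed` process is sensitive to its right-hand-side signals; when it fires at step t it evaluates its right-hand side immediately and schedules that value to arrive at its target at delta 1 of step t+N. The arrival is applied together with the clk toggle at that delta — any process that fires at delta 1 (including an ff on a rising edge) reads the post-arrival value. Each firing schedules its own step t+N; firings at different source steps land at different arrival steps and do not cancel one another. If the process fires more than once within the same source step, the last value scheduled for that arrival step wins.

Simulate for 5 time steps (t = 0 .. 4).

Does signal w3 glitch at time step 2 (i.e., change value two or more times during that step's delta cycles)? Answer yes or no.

[bits: w0,clk,w2,w4,w1,w3]
t=0: Δ0=100100 Δ1=110100 Δ2=110110 Δ3=111011 Δ4=110010 Δ5=110011 | 5Δ
t=1: Δ0=110011 Δ1=100011 | 1Δ
t=2: Δ0=100011 Δ1=010011 Δ2=010101 Δ3=010000 | 3Δ
t=3: Δ0=010000 Δ1=000000 | 1Δ
t=4: Δ0=000000 Δ1=110000 Δ2=110100 | 2Δ

no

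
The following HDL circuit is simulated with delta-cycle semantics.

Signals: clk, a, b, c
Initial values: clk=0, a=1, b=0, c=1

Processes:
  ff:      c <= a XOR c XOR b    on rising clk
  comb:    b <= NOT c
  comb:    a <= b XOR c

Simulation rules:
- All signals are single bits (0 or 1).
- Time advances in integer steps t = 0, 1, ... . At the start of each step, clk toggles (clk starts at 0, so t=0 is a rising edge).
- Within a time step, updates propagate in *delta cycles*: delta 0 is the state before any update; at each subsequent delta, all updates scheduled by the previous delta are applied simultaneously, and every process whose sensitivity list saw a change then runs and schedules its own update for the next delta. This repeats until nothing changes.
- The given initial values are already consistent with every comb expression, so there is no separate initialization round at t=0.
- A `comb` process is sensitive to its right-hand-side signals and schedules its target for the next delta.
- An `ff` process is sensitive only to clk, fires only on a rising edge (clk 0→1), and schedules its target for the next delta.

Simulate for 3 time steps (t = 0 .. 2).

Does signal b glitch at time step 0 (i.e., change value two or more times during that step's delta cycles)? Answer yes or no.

[bits: a,c,b,clk]
t=0: Δ0=1100 Δ1=1101 Δ2=1001 Δ3=0011 Δ4=1011 | 4Δ
t=1: Δ0=1011 Δ1=1010 | 1Δ
t=2: Δ0=1010 Δ1=1011 | 1Δ

no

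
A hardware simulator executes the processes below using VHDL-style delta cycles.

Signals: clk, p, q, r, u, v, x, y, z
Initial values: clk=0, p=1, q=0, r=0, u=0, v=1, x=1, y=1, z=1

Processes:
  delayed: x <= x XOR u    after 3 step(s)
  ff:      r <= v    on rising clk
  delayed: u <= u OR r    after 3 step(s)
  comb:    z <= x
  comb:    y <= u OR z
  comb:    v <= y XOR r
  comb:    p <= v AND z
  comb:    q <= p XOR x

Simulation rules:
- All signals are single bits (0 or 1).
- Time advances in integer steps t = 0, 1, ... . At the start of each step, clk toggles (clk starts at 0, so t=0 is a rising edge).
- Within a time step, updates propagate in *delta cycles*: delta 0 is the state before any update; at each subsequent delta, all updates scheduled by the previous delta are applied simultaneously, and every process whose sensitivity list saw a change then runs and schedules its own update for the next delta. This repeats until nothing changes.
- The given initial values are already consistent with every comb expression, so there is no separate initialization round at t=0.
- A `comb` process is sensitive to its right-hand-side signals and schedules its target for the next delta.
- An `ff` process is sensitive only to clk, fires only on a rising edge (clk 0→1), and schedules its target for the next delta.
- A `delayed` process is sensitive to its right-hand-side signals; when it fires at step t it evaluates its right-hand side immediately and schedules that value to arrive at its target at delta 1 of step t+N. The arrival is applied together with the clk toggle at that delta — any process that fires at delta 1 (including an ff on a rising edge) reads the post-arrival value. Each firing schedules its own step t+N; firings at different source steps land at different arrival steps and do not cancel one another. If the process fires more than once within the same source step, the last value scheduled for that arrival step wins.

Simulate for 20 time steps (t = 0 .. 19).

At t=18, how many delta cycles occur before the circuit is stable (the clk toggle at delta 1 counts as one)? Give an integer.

3

t=0 Δ0: q=0 u=0 clk=0 x=1 r=0 p=1 v=1 z=1 y=1
  Δ1: clk:0→1
  Δ2: r:0→1
  Δ3: v:1→0
  Δ4: p:1→0
  Δ5: q:0→1
  (5Δ to stable)
t=1 Δ0: q=1 u=0 clk=1 x=1 r=1 p=0 v=0 z=1 y=1
  Δ1: clk:1→0
  (1Δ to stable)
t=2 Δ0: q=1 u=0 clk=0 x=1 r=1 p=0 v=0 z=1 y=1
  Δ1: clk:0→1
  Δ2: r:1→0
  Δ3: v:0→1
  Δ4: p:0→1
  Δ5: q:1→0
  (5Δ to stable)
t=3 Δ0: q=0 u=0 clk=1 x=1 r=0 p=1 v=1 z=1 y=1
  Δ1: u:0→1, clk:1→0
  (1Δ to stable)
t=4 Δ0: q=0 u=1 clk=0 x=1 r=0 p=1 v=1 z=1 y=1
  Δ1: clk:0→1
  Δ2: r:0→1
  Δ3: v:1→0
  Δ4: p:1→0
  Δ5: q:0→1
  (5Δ to stable)
t=5 Δ0: q=1 u=1 clk=1 x=1 r=1 p=0 v=0 z=1 y=1
  Δ1: u:1→0, clk:1→0
  (1Δ to stable)
t=6 Δ0: q=1 u=0 clk=0 x=1 r=1 p=0 v=0 z=1 y=1
  Δ1: u:0→1, clk:0→1, x:1→0
  Δ2: q:1→0, r:1→0, z:1→0
  Δ3: v:0→1
  (3Δ to stable)
t=7 Δ0: q=0 u=1 clk=1 x=0 r=0 p=0 v=1 z=0 y=1
  Δ1: clk:1→0
  (1Δ to stable)
t=8 Δ0: q=0 u=1 clk=0 x=0 r=0 p=0 v=1 z=0 y=1
  Δ1: clk:0→1, x:0→1
  Δ2: q:0→1, r:0→1, z:0→1
  Δ3: p:0→1, v:1→0
  Δ4: q:1→0, p:1→0
  Δ5: q:0→1
  (5Δ to stable)
t=9 Δ0: q=1 u=1 clk=1 x=1 r=1 p=0 v=0 z=1 y=1
  Δ1: clk:1→0
  (1Δ to stable)
t=10 Δ0: q=1 u=1 clk=0 x=1 r=1 p=0 v=0 z=1 y=1
  Δ1: clk:0→1
  Δ2: r:1→0
  Δ3: v:0→1
  Δ4: p:0→1
  Δ5: q:1→0
  (5Δ to stable)
t=11 Δ0: q=0 u=1 clk=1 x=1 r=0 p=1 v=1 z=1 y=1
  Δ1: clk:1→0, x:1→0
  Δ2: q:0→1, z:1→0
  Δ3: p:1→0
  Δ4: q:1→0
  (4Δ to stable)
t=12 Δ0: q=0 u=1 clk=0 x=0 r=0 p=0 v=1 z=0 y=1
  Δ1: clk:0→1
  Δ2: r:0→1
  Δ3: v:1→0
  (3Δ to stable)
t=13 Δ0: q=0 u=1 clk=1 x=0 r=1 p=0 v=0 z=0 y=1
  Δ1: clk:1→0
  (1Δ to stable)
t=14 Δ0: q=0 u=1 clk=0 x=0 r=1 p=0 v=0 z=0 y=1
  Δ1: clk:0→1, x:0→1
  Δ2: q:0→1, r:1→0, z:0→1
  Δ3: v:0→1
  Δ4: p:0→1
  Δ5: q:1→0
  (5Δ to stable)
t=15 Δ0: q=0 u=1 clk=1 x=1 r=0 p=1 v=1 z=1 y=1
  Δ1: clk:1→0
  (1Δ to stable)
t=16 Δ0: q=0 u=1 clk=0 x=1 r=0 p=1 v=1 z=1 y=1
  Δ1: clk:0→1
  Δ2: r:0→1
  Δ3: v:1→0
  Δ4: p:1→0
  Δ5: q:0→1
  (5Δ to stable)
t=17 Δ0: q=1 u=1 clk=1 x=1 r=1 p=0 v=0 z=1 y=1
  Δ1: clk:1→0, x:1→0
  Δ2: q:1→0, z:1→0
  (2Δ to stable)
t=18 Δ0: q=0 u=1 clk=0 x=0 r=1 p=0 v=0 z=0 y=1
  Δ1: clk:0→1
  Δ2: r:1→0
  Δ3: v:0→1
  (3Δ to stable)
t=19 Δ0: q=0 u=1 clk=1 x=0 r=0 p=0 v=1 z=0 y=1
  Δ1: clk:1→0
  (1Δ to stable)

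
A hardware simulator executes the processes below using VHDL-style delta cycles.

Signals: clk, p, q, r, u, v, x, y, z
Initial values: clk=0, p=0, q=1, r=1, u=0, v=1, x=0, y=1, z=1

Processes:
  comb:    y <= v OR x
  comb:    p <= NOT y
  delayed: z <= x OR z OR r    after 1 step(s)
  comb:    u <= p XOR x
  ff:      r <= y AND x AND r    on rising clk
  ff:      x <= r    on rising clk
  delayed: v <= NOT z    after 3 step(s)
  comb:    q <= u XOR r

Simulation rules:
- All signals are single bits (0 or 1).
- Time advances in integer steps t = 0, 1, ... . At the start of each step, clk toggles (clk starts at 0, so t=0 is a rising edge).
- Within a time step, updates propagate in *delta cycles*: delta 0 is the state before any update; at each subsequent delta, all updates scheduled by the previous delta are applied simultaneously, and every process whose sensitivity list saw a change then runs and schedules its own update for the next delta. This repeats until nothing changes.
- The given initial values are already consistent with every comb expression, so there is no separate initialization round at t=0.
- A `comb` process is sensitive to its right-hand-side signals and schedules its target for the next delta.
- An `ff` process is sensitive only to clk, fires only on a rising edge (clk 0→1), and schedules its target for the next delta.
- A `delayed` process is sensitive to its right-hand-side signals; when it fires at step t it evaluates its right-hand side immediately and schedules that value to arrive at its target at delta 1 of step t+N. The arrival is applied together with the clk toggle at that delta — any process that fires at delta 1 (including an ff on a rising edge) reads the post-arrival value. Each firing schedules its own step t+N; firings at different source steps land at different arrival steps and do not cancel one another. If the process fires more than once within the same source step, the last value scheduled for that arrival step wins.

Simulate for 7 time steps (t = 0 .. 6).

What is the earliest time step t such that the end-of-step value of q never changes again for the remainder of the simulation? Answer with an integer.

2

t0.Δ0 y=1 v=1 x=0 r=1 z=1 u=0 p=0 q=1 clk=0
t0.Δ1 y=1 v=1 x=0 r=1 z=1 u=0 p=0 q=1 clk=1
t0.Δ2 y=1 v=1 x=1 r=0 z=1 u=0 p=0 q=1 clk=1
t0.Δ3 y=1 v=1 x=1 r=0 z=1 u=1 p=0 q=0 clk=1
t0.Δ4 y=1 v=1 x=1 r=0 z=1 u=1 p=0 q=1 clk=1
t1.Δ0 y=1 v=1 x=1 r=0 z=1 u=1 p=0 q=1 clk=1
t1.Δ1 y=1 v=1 x=1 r=0 z=1 u=1 p=0 q=1 clk=0
t2.Δ0 y=1 v=1 x=1 r=0 z=1 u=1 p=0 q=1 clk=0
t2.Δ1 y=1 v=1 x=1 r=0 z=1 u=1 p=0 q=1 clk=1
t2.Δ2 y=1 v=1 x=0 r=0 z=1 u=1 p=0 q=1 clk=1
t2.Δ3 y=1 v=1 x=0 r=0 z=1 u=0 p=0 q=1 clk=1
t2.Δ4 y=1 v=1 x=0 r=0 z=1 u=0 p=0 q=0 clk=1
t3.Δ0 y=1 v=1 x=0 r=0 z=1 u=0 p=0 q=0 clk=1
t3.Δ1 y=1 v=1 x=0 r=0 z=1 u=0 p=0 q=0 clk=0
t4.Δ0 y=1 v=1 x=0 r=0 z=1 u=0 p=0 q=0 clk=0
t4.Δ1 y=1 v=1 x=0 r=0 z=1 u=0 p=0 q=0 clk=1
t5.Δ0 y=1 v=1 x=0 r=0 z=1 u=0 p=0 q=0 clk=1
t5.Δ1 y=1 v=1 x=0 r=0 z=1 u=0 p=0 q=0 clk=0
t6.Δ0 y=1 v=1 x=0 r=0 z=1 u=0 p=0 q=0 clk=0
t6.Δ1 y=1 v=1 x=0 r=0 z=1 u=0 p=0 q=0 clk=1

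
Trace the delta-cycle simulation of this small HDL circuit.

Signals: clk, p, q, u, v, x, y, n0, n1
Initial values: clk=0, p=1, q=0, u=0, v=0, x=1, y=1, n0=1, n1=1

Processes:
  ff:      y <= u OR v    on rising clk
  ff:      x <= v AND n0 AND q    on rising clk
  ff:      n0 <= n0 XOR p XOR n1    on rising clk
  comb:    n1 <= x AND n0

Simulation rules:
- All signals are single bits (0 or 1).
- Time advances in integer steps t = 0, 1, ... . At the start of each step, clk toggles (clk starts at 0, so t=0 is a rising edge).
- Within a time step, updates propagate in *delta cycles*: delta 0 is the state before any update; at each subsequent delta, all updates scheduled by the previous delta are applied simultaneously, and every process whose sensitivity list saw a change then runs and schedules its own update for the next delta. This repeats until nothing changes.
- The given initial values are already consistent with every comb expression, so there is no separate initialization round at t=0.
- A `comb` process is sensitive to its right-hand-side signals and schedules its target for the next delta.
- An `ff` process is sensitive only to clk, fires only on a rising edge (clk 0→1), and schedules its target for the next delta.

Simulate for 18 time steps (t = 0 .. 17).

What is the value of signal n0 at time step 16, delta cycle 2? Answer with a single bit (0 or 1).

t=0 Δ0: q=0 x=1 v=0 y=1 clk=0 p=1 n1=1 u=0 n0=1
  Δ1: clk:0→1
  Δ2: x:1→0, y:1→0
  Δ3: n1:1→0
  (3Δ to stable)
t=1 Δ0: q=0 x=0 v=0 y=0 clk=1 p=1 n1=0 u=0 n0=1
  Δ1: clk:1→0
  (1Δ to stable)
t=2 Δ0: q=0 x=0 v=0 y=0 clk=0 p=1 n1=0 u=0 n0=1
  Δ1: clk:0→1
  Δ2: n0:1→0
  (2Δ to stable)
t=3 Δ0: q=0 x=0 v=0 y=0 clk=1 p=1 n1=0 u=0 n0=0
  Δ1: clk:1→0
  (1Δ to stable)
t=4 Δ0: q=0 x=0 v=0 y=0 clk=0 p=1 n1=0 u=0 n0=0
  Δ1: clk:0→1
  Δ2: n0:0→1
  (2Δ to stable)
t=5 Δ0: q=0 x=0 v=0 y=0 clk=1 p=1 n1=0 u=0 n0=1
  Δ1: clk:1→0
  (1Δ to stable)
t=6 Δ0: q=0 x=0 v=0 y=0 clk=0 p=1 n1=0 u=0 n0=1
  Δ1: clk:0→1
  Δ2: n0:1→0
  (2Δ to stable)
t=7 Δ0: q=0 x=0 v=0 y=0 clk=1 p=1 n1=0 u=0 n0=0
  Δ1: clk:1→0
  (1Δ to stable)
t=8 Δ0: q=0 x=0 v=0 y=0 clk=0 p=1 n1=0 u=0 n0=0
  Δ1: clk:0→1
  Δ2: n0:0→1
  (2Δ to stable)
t=9 Δ0: q=0 x=0 v=0 y=0 clk=1 p=1 n1=0 u=0 n0=1
  Δ1: clk:1→0
  (1Δ to stable)
t=10 Δ0: q=0 x=0 v=0 y=0 clk=0 p=1 n1=0 u=0 n0=1
  Δ1: clk:0→1
  Δ2: n0:1→0
  (2Δ to stable)
t=11 Δ0: q=0 x=0 v=0 y=0 clk=1 p=1 n1=0 u=0 n0=0
  Δ1: clk:1→0
  (1Δ to stable)
t=12 Δ0: q=0 x=0 v=0 y=0 clk=0 p=1 n1=0 u=0 n0=0
  Δ1: clk:0→1
  Δ2: n0:0→1
  (2Δ to stable)
t=13 Δ0: q=0 x=0 v=0 y=0 clk=1 p=1 n1=0 u=0 n0=1
  Δ1: clk:1→0
  (1Δ to stable)
t=14 Δ0: q=0 x=0 v=0 y=0 clk=0 p=1 n1=0 u=0 n0=1
  Δ1: clk:0→1
  Δ2: n0:1→0
  (2Δ to stable)
t=15 Δ0: q=0 x=0 v=0 y=0 clk=1 p=1 n1=0 u=0 n0=0
  Δ1: clk:1→0
  (1Δ to stable)
t=16 Δ0: q=0 x=0 v=0 y=0 clk=0 p=1 n1=0 u=0 n0=0
  Δ1: clk:0→1
  Δ2: n0:0→1
  (2Δ to stable)
t=17 Δ0: q=0 x=0 v=0 y=0 clk=1 p=1 n1=0 u=0 n0=1
  Δ1: clk:1→0
  (1Δ to stable)

1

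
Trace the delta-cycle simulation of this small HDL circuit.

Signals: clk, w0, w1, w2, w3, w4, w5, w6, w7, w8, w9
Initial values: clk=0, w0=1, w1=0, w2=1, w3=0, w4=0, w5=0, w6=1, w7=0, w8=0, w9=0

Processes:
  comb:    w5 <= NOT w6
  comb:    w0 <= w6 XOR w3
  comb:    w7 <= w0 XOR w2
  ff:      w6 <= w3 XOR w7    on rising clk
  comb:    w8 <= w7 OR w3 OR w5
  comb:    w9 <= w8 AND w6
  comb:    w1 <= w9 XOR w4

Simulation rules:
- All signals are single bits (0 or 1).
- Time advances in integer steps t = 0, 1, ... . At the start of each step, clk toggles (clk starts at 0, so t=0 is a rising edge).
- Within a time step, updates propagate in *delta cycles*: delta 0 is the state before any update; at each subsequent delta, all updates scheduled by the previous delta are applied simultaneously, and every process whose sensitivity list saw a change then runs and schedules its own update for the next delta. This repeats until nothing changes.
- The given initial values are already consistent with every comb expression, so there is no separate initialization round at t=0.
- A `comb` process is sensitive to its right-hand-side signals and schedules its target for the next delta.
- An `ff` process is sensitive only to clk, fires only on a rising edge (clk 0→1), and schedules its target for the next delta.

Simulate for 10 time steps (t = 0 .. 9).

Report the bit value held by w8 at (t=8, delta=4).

t=0 Δ0: w0=1 w2=1 w8=0 w9=0 w6=1 w7=0 w3=0 w4=0 clk=0 w5=0 w1=0
  Δ1: clk:0→1
  Δ2: w6:1→0
  Δ3: w0:1→0, w5:0→1
  Δ4: w8:0→1, w7:0→1
  (4Δ to stable)
t=1 Δ0: w0=0 w2=1 w8=1 w9=0 w6=0 w7=1 w3=0 w4=0 clk=1 w5=1 w1=0
  Δ1: clk:1→0
  (1Δ to stable)
t=2 Δ0: w0=0 w2=1 w8=1 w9=0 w6=0 w7=1 w3=0 w4=0 clk=0 w5=1 w1=0
  Δ1: clk:0→1
  Δ2: w6:0→1
  Δ3: w0:0→1, w9:0→1, w5:1→0
  Δ4: w7:1→0, w1:0→1
  Δ5: w8:1→0
  Δ6: w9:1→0
  Δ7: w1:1→0
  (7Δ to stable)
t=3 Δ0: w0=1 w2=1 w8=0 w9=0 w6=1 w7=0 w3=0 w4=0 clk=1 w5=0 w1=0
  Δ1: clk:1→0
  (1Δ to stable)
t=4 Δ0: w0=1 w2=1 w8=0 w9=0 w6=1 w7=0 w3=0 w4=0 clk=0 w5=0 w1=0
  Δ1: clk:0→1
  Δ2: w6:1→0
  Δ3: w0:1→0, w5:0→1
  Δ4: w8:0→1, w7:0→1
  (4Δ to stable)
t=5 Δ0: w0=0 w2=1 w8=1 w9=0 w6=0 w7=1 w3=0 w4=0 clk=1 w5=1 w1=0
  Δ1: clk:1→0
  (1Δ to stable)
t=6 Δ0: w0=0 w2=1 w8=1 w9=0 w6=0 w7=1 w3=0 w4=0 clk=0 w5=1 w1=0
  Δ1: clk:0→1
  Δ2: w6:0→1
  Δ3: w0:0→1, w9:0→1, w5:1→0
  Δ4: w7:1→0, w1:0→1
  Δ5: w8:1→0
  Δ6: w9:1→0
  Δ7: w1:1→0
  (7Δ to stable)
t=7 Δ0: w0=1 w2=1 w8=0 w9=0 w6=1 w7=0 w3=0 w4=0 clk=1 w5=0 w1=0
  Δ1: clk:1→0
  (1Δ to stable)
t=8 Δ0: w0=1 w2=1 w8=0 w9=0 w6=1 w7=0 w3=0 w4=0 clk=0 w5=0 w1=0
  Δ1: clk:0→1
  Δ2: w6:1→0
  Δ3: w0:1→0, w5:0→1
  Δ4: w8:0→1, w7:0→1
  (4Δ to stable)
t=9 Δ0: w0=0 w2=1 w8=1 w9=0 w6=0 w7=1 w3=0 w4=0 clk=1 w5=1 w1=0
  Δ1: clk:1→0
  (1Δ to stable)

1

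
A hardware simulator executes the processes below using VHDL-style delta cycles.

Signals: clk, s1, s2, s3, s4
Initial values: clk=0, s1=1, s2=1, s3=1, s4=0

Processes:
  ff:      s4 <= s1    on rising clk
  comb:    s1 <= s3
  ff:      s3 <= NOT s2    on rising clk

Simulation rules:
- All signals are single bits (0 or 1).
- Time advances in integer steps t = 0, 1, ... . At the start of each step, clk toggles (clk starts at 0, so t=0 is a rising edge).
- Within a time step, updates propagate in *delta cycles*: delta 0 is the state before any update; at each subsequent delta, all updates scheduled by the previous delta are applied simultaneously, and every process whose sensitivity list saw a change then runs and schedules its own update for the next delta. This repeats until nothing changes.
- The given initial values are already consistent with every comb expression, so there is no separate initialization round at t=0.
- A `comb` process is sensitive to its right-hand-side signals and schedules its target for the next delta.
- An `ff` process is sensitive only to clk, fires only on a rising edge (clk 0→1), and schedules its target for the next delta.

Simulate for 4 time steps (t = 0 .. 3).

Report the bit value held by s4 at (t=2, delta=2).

t=0 Δ0: s4=0 s1=1 s3=1 clk=0 s2=1
  Δ1: clk:0→1
  Δ2: s4:0→1, s3:1→0
  Δ3: s1:1→0
  (3Δ to stable)
t=1 Δ0: s4=1 s1=0 s3=0 clk=1 s2=1
  Δ1: clk:1→0
  (1Δ to stable)
t=2 Δ0: s4=1 s1=0 s3=0 clk=0 s2=1
  Δ1: clk:0→1
  Δ2: s4:1→0
  (2Δ to stable)
t=3 Δ0: s4=0 s1=0 s3=0 clk=1 s2=1
  Δ1: clk:1→0
  (1Δ to stable)

0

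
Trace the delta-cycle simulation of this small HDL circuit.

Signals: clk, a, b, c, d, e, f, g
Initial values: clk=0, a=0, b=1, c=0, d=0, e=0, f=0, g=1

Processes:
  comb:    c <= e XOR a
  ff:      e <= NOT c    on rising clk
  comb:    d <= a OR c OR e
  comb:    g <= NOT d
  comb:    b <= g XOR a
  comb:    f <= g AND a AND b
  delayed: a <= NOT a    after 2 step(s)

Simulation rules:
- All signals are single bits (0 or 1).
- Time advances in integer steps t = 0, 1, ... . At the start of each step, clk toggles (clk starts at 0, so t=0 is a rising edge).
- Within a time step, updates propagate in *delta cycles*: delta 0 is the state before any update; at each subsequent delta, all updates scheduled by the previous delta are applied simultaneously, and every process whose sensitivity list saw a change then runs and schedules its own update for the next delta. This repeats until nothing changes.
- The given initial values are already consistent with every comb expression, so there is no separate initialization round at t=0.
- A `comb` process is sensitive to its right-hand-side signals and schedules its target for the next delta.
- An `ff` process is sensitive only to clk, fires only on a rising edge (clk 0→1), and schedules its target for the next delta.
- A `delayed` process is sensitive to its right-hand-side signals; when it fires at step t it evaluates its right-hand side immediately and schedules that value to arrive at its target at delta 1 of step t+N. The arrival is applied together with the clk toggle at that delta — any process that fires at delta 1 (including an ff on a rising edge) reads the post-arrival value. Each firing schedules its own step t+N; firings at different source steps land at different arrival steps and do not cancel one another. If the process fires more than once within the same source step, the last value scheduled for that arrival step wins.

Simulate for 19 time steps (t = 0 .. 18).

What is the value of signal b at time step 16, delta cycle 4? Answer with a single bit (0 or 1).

1

t=0 Δ0: b=1 clk=0 d=0 g=1 c=0 f=0 e=0 a=0
  Δ1: clk:0→1
  Δ2: e:0→1
  Δ3: d:0→1, c:0→1
  Δ4: g:1→0
  Δ5: b:1→0
  (5Δ to stable)
t=1 Δ0: b=0 clk=1 d=1 g=0 c=1 f=0 e=1 a=0
  Δ1: clk:1→0
  (1Δ to stable)
t=2 Δ0: b=0 clk=0 d=1 g=0 c=1 f=0 e=1 a=0
  Δ1: clk:0→1
  Δ2: e:1→0
  Δ3: c:1→0
  Δ4: d:1→0
  Δ5: g:0→1
  Δ6: b:0→1
  (6Δ to stable)
t=3 Δ0: b=1 clk=1 d=0 g=1 c=0 f=0 e=0 a=0
  Δ1: clk:1→0
  (1Δ to stable)
t=4 Δ0: b=1 clk=0 d=0 g=1 c=0 f=0 e=0 a=0
  Δ1: clk:0→1
  Δ2: e:0→1
  Δ3: d:0→1, c:0→1
  Δ4: g:1→0
  Δ5: b:1→0
  (5Δ to stable)
t=5 Δ0: b=0 clk=1 d=1 g=0 c=1 f=0 e=1 a=0
  Δ1: clk:1→0
  (1Δ to stable)
t=6 Δ0: b=0 clk=0 d=1 g=0 c=1 f=0 e=1 a=0
  Δ1: clk:0→1
  Δ2: e:1→0
  Δ3: c:1→0
  Δ4: d:1→0
  Δ5: g:0→1
  Δ6: b:0→1
  (6Δ to stable)
t=7 Δ0: b=1 clk=1 d=0 g=1 c=0 f=0 e=0 a=0
  Δ1: clk:1→0
  (1Δ to stable)
t=8 Δ0: b=1 clk=0 d=0 g=1 c=0 f=0 e=0 a=0
  Δ1: clk:0→1
  Δ2: e:0→1
  Δ3: d:0→1, c:0→1
  Δ4: g:1→0
  Δ5: b:1→0
  (5Δ to stable)
t=9 Δ0: b=0 clk=1 d=1 g=0 c=1 f=0 e=1 a=0
  Δ1: clk:1→0
  (1Δ to stable)
t=10 Δ0: b=0 clk=0 d=1 g=0 c=1 f=0 e=1 a=0
  Δ1: clk:0→1
  Δ2: e:1→0
  Δ3: c:1→0
  Δ4: d:1→0
  Δ5: g:0→1
  Δ6: b:0→1
  (6Δ to stable)
t=11 Δ0: b=1 clk=1 d=0 g=1 c=0 f=0 e=0 a=0
  Δ1: clk:1→0
  (1Δ to stable)
t=12 Δ0: b=1 clk=0 d=0 g=1 c=0 f=0 e=0 a=0
  Δ1: clk:0→1
  Δ2: e:0→1
  Δ3: d:0→1, c:0→1
  Δ4: g:1→0
  Δ5: b:1→0
  (5Δ to stable)
t=13 Δ0: b=0 clk=1 d=1 g=0 c=1 f=0 e=1 a=0
  Δ1: clk:1→0
  (1Δ to stable)
t=14 Δ0: b=0 clk=0 d=1 g=0 c=1 f=0 e=1 a=0
  Δ1: clk:0→1
  Δ2: e:1→0
  Δ3: c:1→0
  Δ4: d:1→0
  Δ5: g:0→1
  Δ6: b:0→1
  (6Δ to stable)
t=15 Δ0: b=1 clk=1 d=0 g=1 c=0 f=0 e=0 a=0
  Δ1: clk:1→0
  (1Δ to stable)
t=16 Δ0: b=1 clk=0 d=0 g=1 c=0 f=0 e=0 a=0
  Δ1: clk:0→1
  Δ2: e:0→1
  Δ3: d:0→1, c:0→1
  Δ4: g:1→0
  Δ5: b:1→0
  (5Δ to stable)
t=17 Δ0: b=0 clk=1 d=1 g=0 c=1 f=0 e=1 a=0
  Δ1: clk:1→0
  (1Δ to stable)
t=18 Δ0: b=0 clk=0 d=1 g=0 c=1 f=0 e=1 a=0
  Δ1: clk:0→1
  Δ2: e:1→0
  Δ3: c:1→0
  Δ4: d:1→0
  Δ5: g:0→1
  Δ6: b:0→1
  (6Δ to stable)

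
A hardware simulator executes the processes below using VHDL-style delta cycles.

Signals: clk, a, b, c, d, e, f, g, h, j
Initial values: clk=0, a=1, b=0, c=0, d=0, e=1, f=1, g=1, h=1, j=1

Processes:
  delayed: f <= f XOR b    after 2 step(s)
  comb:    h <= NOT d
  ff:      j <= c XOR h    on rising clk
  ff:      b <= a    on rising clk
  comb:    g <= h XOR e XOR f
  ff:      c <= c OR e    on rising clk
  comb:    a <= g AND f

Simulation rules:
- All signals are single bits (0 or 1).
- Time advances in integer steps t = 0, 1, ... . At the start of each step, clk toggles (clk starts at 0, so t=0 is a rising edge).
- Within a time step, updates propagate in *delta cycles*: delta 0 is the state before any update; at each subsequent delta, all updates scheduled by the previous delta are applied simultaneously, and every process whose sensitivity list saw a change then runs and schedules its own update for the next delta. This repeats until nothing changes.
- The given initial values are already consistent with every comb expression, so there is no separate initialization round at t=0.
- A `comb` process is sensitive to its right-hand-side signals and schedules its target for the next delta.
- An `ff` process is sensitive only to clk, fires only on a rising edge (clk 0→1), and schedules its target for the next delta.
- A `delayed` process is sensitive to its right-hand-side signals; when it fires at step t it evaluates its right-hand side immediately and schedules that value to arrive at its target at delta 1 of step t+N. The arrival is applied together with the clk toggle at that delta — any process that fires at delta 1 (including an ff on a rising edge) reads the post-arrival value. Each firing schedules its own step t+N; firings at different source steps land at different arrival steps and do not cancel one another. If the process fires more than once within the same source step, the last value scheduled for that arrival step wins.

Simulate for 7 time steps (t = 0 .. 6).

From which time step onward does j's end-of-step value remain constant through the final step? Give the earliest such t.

2

[bits: c,b,d,f,a,clk,j,e,g,h]
t=0: Δ0=0001101111 Δ1=0001111111 Δ2=1101111111 | 2Δ
t=1: Δ0=1101111111 Δ1=1101101111 | 1Δ
t=2: Δ0=1101101111 Δ1=1100111111 Δ2=1100010101 | 2Δ
t=3: Δ0=1100010101 Δ1=1100000101 | 1Δ
t=4: Δ0=1100000101 Δ1=1101010101 Δ2=1001010111 Δ3=1001110111 | 3Δ
t=5: Δ0=1001110111 Δ1=1001100111 | 1Δ
t=6: Δ0=1001100111 Δ1=1001110111 Δ2=1101110111 | 2Δ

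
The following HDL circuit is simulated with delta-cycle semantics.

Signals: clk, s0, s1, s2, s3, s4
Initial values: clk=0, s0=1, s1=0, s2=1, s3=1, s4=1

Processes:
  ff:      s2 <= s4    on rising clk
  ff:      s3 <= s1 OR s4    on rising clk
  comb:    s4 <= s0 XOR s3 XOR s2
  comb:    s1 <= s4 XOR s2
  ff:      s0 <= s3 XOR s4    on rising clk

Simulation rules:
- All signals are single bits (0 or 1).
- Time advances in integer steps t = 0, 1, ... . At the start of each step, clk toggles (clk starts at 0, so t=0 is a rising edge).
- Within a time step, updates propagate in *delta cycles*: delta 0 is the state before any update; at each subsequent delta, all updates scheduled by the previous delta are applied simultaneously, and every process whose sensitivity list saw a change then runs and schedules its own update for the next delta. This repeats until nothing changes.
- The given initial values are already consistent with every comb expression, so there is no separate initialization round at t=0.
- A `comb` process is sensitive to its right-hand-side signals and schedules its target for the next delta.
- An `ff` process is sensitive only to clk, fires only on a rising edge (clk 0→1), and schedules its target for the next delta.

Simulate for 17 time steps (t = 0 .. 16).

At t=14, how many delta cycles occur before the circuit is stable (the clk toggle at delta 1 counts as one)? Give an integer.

3

t0.Δ0 s1=0 clk=0 s4=1 s3=1 s2=1 s0=1
t0.Δ1 s1=0 clk=1 s4=1 s3=1 s2=1 s0=1
t0.Δ2 s1=0 clk=1 s4=1 s3=1 s2=1 s0=0
t0.Δ3 s1=0 clk=1 s4=0 s3=1 s2=1 s0=0
t0.Δ4 s1=1 clk=1 s4=0 s3=1 s2=1 s0=0
t1.Δ0 s1=1 clk=1 s4=0 s3=1 s2=1 s0=0
t1.Δ1 s1=1 clk=0 s4=0 s3=1 s2=1 s0=0
t2.Δ0 s1=1 clk=0 s4=0 s3=1 s2=1 s0=0
t2.Δ1 s1=1 clk=1 s4=0 s3=1 s2=1 s0=0
t2.Δ2 s1=1 clk=1 s4=0 s3=1 s2=0 s0=1
t2.Δ3 s1=0 clk=1 s4=0 s3=1 s2=0 s0=1
t3.Δ0 s1=0 clk=1 s4=0 s3=1 s2=0 s0=1
t3.Δ1 s1=0 clk=0 s4=0 s3=1 s2=0 s0=1
t4.Δ0 s1=0 clk=0 s4=0 s3=1 s2=0 s0=1
t4.Δ1 s1=0 clk=1 s4=0 s3=1 s2=0 s0=1
t4.Δ2 s1=0 clk=1 s4=0 s3=0 s2=0 s0=1
t4.Δ3 s1=0 clk=1 s4=1 s3=0 s2=0 s0=1
t4.Δ4 s1=1 clk=1 s4=1 s3=0 s2=0 s0=1
t5.Δ0 s1=1 clk=1 s4=1 s3=0 s2=0 s0=1
t5.Δ1 s1=1 clk=0 s4=1 s3=0 s2=0 s0=1
t6.Δ0 s1=1 clk=0 s4=1 s3=0 s2=0 s0=1
t6.Δ1 s1=1 clk=1 s4=1 s3=0 s2=0 s0=1
t6.Δ2 s1=1 clk=1 s4=1 s3=1 s2=1 s0=1
t6.Δ3 s1=0 clk=1 s4=1 s3=1 s2=1 s0=1
t7.Δ0 s1=0 clk=1 s4=1 s3=1 s2=1 s0=1
t7.Δ1 s1=0 clk=0 s4=1 s3=1 s2=1 s0=1
t8.Δ0 s1=0 clk=0 s4=1 s3=1 s2=1 s0=1
t8.Δ1 s1=0 clk=1 s4=1 s3=1 s2=1 s0=1
t8.Δ2 s1=0 clk=1 s4=1 s3=1 s2=1 s0=0
t8.Δ3 s1=0 clk=1 s4=0 s3=1 s2=1 s0=0
t8.Δ4 s1=1 clk=1 s4=0 s3=1 s2=1 s0=0
t9.Δ0 s1=1 clk=1 s4=0 s3=1 s2=1 s0=0
t9.Δ1 s1=1 clk=0 s4=0 s3=1 s2=1 s0=0
t10.Δ0 s1=1 clk=0 s4=0 s3=1 s2=1 s0=0
t10.Δ1 s1=1 clk=1 s4=0 s3=1 s2=1 s0=0
t10.Δ2 s1=1 clk=1 s4=0 s3=1 s2=0 s0=1
t10.Δ3 s1=0 clk=1 s4=0 s3=1 s2=0 s0=1
t11.Δ0 s1=0 clk=1 s4=0 s3=1 s2=0 s0=1
t11.Δ1 s1=0 clk=0 s4=0 s3=1 s2=0 s0=1
t12.Δ0 s1=0 clk=0 s4=0 s3=1 s2=0 s0=1
t12.Δ1 s1=0 clk=1 s4=0 s3=1 s2=0 s0=1
t12.Δ2 s1=0 clk=1 s4=0 s3=0 s2=0 s0=1
t12.Δ3 s1=0 clk=1 s4=1 s3=0 s2=0 s0=1
t12.Δ4 s1=1 clk=1 s4=1 s3=0 s2=0 s0=1
t13.Δ0 s1=1 clk=1 s4=1 s3=0 s2=0 s0=1
t13.Δ1 s1=1 clk=0 s4=1 s3=0 s2=0 s0=1
t14.Δ0 s1=1 clk=0 s4=1 s3=0 s2=0 s0=1
t14.Δ1 s1=1 clk=1 s4=1 s3=0 s2=0 s0=1
t14.Δ2 s1=1 clk=1 s4=1 s3=1 s2=1 s0=1
t14.Δ3 s1=0 clk=1 s4=1 s3=1 s2=1 s0=1
t15.Δ0 s1=0 clk=1 s4=1 s3=1 s2=1 s0=1
t15.Δ1 s1=0 clk=0 s4=1 s3=1 s2=1 s0=1
t16.Δ0 s1=0 clk=0 s4=1 s3=1 s2=1 s0=1
t16.Δ1 s1=0 clk=1 s4=1 s3=1 s2=1 s0=1
t16.Δ2 s1=0 clk=1 s4=1 s3=1 s2=1 s0=0
t16.Δ3 s1=0 clk=1 s4=0 s3=1 s2=1 s0=0
t16.Δ4 s1=1 clk=1 s4=0 s3=1 s2=1 s0=0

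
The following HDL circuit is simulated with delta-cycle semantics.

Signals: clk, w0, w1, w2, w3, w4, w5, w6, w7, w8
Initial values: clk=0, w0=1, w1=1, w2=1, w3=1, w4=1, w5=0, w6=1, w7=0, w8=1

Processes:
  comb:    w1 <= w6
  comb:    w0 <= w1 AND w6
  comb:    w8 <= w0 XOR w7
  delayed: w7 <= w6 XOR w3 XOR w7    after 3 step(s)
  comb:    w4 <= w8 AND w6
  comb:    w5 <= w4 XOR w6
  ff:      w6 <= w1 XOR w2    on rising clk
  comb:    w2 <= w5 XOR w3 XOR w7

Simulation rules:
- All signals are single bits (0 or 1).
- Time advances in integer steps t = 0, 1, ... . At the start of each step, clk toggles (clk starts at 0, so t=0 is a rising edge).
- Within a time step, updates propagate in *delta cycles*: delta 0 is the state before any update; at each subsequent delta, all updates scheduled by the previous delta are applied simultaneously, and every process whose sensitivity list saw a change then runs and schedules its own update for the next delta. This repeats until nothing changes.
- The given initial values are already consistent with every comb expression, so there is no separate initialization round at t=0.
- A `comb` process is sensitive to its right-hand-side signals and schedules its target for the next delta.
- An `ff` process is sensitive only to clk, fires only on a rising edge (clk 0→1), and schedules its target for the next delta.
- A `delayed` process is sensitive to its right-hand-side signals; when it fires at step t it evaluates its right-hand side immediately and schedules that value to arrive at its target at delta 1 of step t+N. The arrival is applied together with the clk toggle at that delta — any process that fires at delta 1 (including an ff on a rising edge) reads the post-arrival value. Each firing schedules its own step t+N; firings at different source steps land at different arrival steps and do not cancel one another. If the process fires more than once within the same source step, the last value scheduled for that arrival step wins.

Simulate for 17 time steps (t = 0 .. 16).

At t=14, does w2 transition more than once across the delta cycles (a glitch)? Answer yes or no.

no

t=0 Δ0: w7=0 w1=1 w5=0 w2=1 clk=0 w0=1 w8=1 w3=1 w4=1 w6=1
  Δ1: clk:0→1
  Δ2: w6:1→0
  Δ3: w1:1→0, w5:0→1, w0:1→0, w4:1→0
  Δ4: w5:1→0, w2:1→0, w8:1→0
  Δ5: w2:0→1
  (5Δ to stable)
t=1 Δ0: w7=0 w1=0 w5=0 w2=1 clk=1 w0=0 w8=0 w3=1 w4=0 w6=0
  Δ1: clk:1→0
  (1Δ to stable)
t=2 Δ0: w7=0 w1=0 w5=0 w2=1 clk=0 w0=0 w8=0 w3=1 w4=0 w6=0
  Δ1: clk:0→1
  Δ2: w6:0→1
  Δ3: w1:0→1, w5:0→1
  Δ4: w2:1→0, w0:0→1
  Δ5: w8:0→1
  Δ6: w4:0→1
  Δ7: w5:1→0
  Δ8: w2:0→1
  (8Δ to stable)
t=3 Δ0: w7=0 w1=1 w5=0 w2=1 clk=1 w0=1 w8=1 w3=1 w4=1 w6=1
  Δ1: w7:0→1, clk:1→0
  Δ2: w2:1→0, w8:1→0
  Δ3: w4:1→0
  Δ4: w5:0→1
  Δ5: w2:0→1
  (5Δ to stable)
t=4 Δ0: w7=1 w1=1 w5=1 w2=1 clk=0 w0=1 w8=0 w3=1 w4=0 w6=1
  Δ1: clk:0→1
  Δ2: w6:1→0
  Δ3: w1:1→0, w5:1→0, w0:1→0
  Δ4: w2:1→0, w8:0→1
  (4Δ to stable)
t=5 Δ0: w7=1 w1=0 w5=0 w2=0 clk=1 w0=0 w8=1 w3=1 w4=0 w6=0
  Δ1: w7:1→0, clk:1→0
  Δ2: w2:0→1, w8:1→0
  (2Δ to stable)
t=6 Δ0: w7=0 w1=0 w5=0 w2=1 clk=0 w0=0 w8=0 w3=1 w4=0 w6=0
  Δ1: w7:0→1, clk:0→1
  Δ2: w2:1→0, w8:0→1, w6:0→1
  Δ3: w1:0→1, w5:0→1, w4:0→1
  Δ4: w5:1→0, w2:0→1, w0:0→1
  Δ5: w2:1→0, w8:1→0
  Δ6: w4:1→0
  Δ7: w5:0→1
  Δ8: w2:0→1
  (8Δ to stable)
t=7 Δ0: w7=1 w1=1 w5=1 w2=1 clk=1 w0=1 w8=0 w3=1 w4=0 w6=1
  Δ1: w7:1→0, clk:1→0
  Δ2: w2:1→0, w8:0→1
  Δ3: w4:0→1
  Δ4: w5:1→0
  Δ5: w2:0→1
  (5Δ to stable)
t=8 Δ0: w7=0 w1=1 w5=0 w2=1 clk=0 w0=1 w8=1 w3=1 w4=1 w6=1
  Δ1: w7:0→1, clk:0→1
  Δ2: w2:1→0, w8:1→0, w6:1→0
  Δ3: w1:1→0, w5:0→1, w0:1→0, w4:1→0
  Δ4: w5:1→0, w2:0→1, w8:0→1
  Δ5: w2:1→0
  (5Δ to stable)
t=9 Δ0: w7=1 w1=0 w5=0 w2=0 clk=1 w0=0 w8=1 w3=1 w4=0 w6=0
  Δ1: clk:1→0
  (1Δ to stable)
t=10 Δ0: w7=1 w1=0 w5=0 w2=0 clk=0 w0=0 w8=1 w3=1 w4=0 w6=0
  Δ1: w7:1→0, clk:0→1
  Δ2: w2:0→1, w8:1→0
  (2Δ to stable)
t=11 Δ0: w7=0 w1=0 w5=0 w2=1 clk=1 w0=0 w8=0 w3=1 w4=0 w6=0
  Δ1: clk:1→0
  (1Δ to stable)
t=12 Δ0: w7=0 w1=0 w5=0 w2=1 clk=0 w0=0 w8=0 w3=1 w4=0 w6=0
  Δ1: clk:0→1
  Δ2: w6:0→1
  Δ3: w1:0→1, w5:0→1
  Δ4: w2:1→0, w0:0→1
  Δ5: w8:0→1
  Δ6: w4:0→1
  Δ7: w5:1→0
  Δ8: w2:0→1
  (8Δ to stable)
t=13 Δ0: w7=0 w1=1 w5=0 w2=1 clk=1 w0=1 w8=1 w3=1 w4=1 w6=1
  Δ1: w7:0→1, clk:1→0
  Δ2: w2:1→0, w8:1→0
  Δ3: w4:1→0
  Δ4: w5:0→1
  Δ5: w2:0→1
  (5Δ to stable)
t=14 Δ0: w7=1 w1=1 w5=1 w2=1 clk=0 w0=1 w8=0 w3=1 w4=0 w6=1
  Δ1: clk:0→1
  Δ2: w6:1→0
  Δ3: w1:1→0, w5:1→0, w0:1→0
  Δ4: w2:1→0, w8:0→1
  (4Δ to stable)
t=15 Δ0: w7=1 w1=0 w5=0 w2=0 clk=1 w0=0 w8=1 w3=1 w4=0 w6=0
  Δ1: w7:1→0, clk:1→0
  Δ2: w2:0→1, w8:1→0
  (2Δ to stable)
t=16 Δ0: w7=0 w1=0 w5=0 w2=1 clk=0 w0=0 w8=0 w3=1 w4=0 w6=0
  Δ1: w7:0→1, clk:0→1
  Δ2: w2:1→0, w8:0→1, w6:0→1
  Δ3: w1:0→1, w5:0→1, w4:0→1
  Δ4: w5:1→0, w2:0→1, w0:0→1
  Δ5: w2:1→0, w8:1→0
  Δ6: w4:1→0
  Δ7: w5:0→1
  Δ8: w2:0→1
  (8Δ to stable)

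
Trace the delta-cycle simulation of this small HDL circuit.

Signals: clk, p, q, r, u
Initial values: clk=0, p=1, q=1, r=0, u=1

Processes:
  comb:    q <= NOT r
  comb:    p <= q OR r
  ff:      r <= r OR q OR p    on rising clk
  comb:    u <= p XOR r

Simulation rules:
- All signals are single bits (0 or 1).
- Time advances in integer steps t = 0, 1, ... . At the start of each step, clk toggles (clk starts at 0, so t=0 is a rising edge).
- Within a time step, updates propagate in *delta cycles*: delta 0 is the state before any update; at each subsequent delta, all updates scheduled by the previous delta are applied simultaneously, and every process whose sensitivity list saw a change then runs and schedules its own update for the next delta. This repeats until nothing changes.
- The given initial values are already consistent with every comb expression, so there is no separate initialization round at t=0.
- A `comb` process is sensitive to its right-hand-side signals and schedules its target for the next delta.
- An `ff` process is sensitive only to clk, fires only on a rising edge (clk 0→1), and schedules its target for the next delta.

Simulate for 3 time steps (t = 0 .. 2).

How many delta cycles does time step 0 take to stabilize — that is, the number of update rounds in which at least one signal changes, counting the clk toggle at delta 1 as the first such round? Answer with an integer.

t0.Δ0 clk=0 r=0 q=1 p=1 u=1
t0.Δ1 clk=1 r=0 q=1 p=1 u=1
t0.Δ2 clk=1 r=1 q=1 p=1 u=1
t0.Δ3 clk=1 r=1 q=0 p=1 u=0
t1.Δ0 clk=1 r=1 q=0 p=1 u=0
t1.Δ1 clk=0 r=1 q=0 p=1 u=0
t2.Δ0 clk=0 r=1 q=0 p=1 u=0
t2.Δ1 clk=1 r=1 q=0 p=1 u=0

3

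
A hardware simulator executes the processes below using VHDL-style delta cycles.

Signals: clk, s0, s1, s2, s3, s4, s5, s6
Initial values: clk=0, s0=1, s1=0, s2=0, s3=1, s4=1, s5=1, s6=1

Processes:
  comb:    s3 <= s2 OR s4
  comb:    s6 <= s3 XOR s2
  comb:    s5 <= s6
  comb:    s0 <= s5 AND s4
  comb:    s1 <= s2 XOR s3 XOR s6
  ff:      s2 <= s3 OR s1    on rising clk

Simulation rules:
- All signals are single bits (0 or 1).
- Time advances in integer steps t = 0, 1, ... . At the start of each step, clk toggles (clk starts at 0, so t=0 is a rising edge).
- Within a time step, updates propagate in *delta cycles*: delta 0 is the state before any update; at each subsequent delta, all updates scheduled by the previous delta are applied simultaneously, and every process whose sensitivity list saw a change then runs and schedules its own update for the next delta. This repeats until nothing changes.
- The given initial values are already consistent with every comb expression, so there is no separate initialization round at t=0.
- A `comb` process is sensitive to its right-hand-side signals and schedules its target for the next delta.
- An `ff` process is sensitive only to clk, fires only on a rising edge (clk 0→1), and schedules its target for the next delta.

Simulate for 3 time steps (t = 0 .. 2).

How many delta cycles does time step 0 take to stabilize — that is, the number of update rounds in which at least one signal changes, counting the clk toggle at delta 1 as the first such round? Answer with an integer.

5

t0.Δ0 s0=1 s5=1 s2=0 s3=1 s1=0 s4=1 s6=1 clk=0
t0.Δ1 s0=1 s5=1 s2=0 s3=1 s1=0 s4=1 s6=1 clk=1
t0.Δ2 s0=1 s5=1 s2=1 s3=1 s1=0 s4=1 s6=1 clk=1
t0.Δ3 s0=1 s5=1 s2=1 s3=1 s1=1 s4=1 s6=0 clk=1
t0.Δ4 s0=1 s5=0 s2=1 s3=1 s1=0 s4=1 s6=0 clk=1
t0.Δ5 s0=0 s5=0 s2=1 s3=1 s1=0 s4=1 s6=0 clk=1
t1.Δ0 s0=0 s5=0 s2=1 s3=1 s1=0 s4=1 s6=0 clk=1
t1.Δ1 s0=0 s5=0 s2=1 s3=1 s1=0 s4=1 s6=0 clk=0
t2.Δ0 s0=0 s5=0 s2=1 s3=1 s1=0 s4=1 s6=0 clk=0
t2.Δ1 s0=0 s5=0 s2=1 s3=1 s1=0 s4=1 s6=0 clk=1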